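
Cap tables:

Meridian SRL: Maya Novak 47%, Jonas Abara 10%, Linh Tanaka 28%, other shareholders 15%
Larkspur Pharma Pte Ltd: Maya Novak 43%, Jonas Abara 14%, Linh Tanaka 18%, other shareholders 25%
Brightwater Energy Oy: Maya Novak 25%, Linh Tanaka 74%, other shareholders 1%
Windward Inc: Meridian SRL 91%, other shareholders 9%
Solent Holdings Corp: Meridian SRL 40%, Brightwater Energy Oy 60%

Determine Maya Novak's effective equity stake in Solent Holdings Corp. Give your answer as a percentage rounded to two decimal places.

33.80%

Maya reaches Solent along 2 paths.
Via Meridian: 47% × 40% = 18.8%.
Via Brightwater: 25% × 60% = 15%.
Total: 18.8% + 15% = 33.8%.
Rounded: 33.80%.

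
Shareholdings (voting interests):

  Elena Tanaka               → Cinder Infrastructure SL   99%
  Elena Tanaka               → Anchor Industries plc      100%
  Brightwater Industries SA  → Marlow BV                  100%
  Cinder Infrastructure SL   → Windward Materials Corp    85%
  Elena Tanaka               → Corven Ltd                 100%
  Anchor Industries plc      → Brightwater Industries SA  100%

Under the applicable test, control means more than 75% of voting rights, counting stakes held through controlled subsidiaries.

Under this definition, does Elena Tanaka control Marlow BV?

Yes

Elena holds 100% of Anchor, so Elena controls Anchor.
Anchor holds 100% of Brightwater, so Elena controls Brightwater.
Brightwater holds 100% of Marlow, so Elena controls Marlow.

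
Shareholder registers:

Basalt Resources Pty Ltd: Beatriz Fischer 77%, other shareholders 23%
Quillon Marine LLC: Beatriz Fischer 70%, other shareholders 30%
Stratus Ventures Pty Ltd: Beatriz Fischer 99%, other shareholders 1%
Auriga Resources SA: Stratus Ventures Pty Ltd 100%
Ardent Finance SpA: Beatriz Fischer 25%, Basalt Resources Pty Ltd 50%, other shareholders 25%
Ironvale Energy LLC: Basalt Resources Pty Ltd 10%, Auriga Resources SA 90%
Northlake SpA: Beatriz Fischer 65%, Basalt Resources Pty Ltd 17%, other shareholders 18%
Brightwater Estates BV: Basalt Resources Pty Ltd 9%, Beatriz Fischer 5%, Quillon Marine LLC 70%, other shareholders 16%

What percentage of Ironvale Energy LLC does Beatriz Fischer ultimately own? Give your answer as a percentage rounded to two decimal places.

Beatriz reaches Ironvale along 2 paths.
Via Basalt: 77% × 10% = 7.7%.
Via Stratus → Auriga: 99% × 100% × 90% = 89.1%.
Total: 7.7% + 89.1% = 96.8%.
Rounded: 96.80%.

96.80%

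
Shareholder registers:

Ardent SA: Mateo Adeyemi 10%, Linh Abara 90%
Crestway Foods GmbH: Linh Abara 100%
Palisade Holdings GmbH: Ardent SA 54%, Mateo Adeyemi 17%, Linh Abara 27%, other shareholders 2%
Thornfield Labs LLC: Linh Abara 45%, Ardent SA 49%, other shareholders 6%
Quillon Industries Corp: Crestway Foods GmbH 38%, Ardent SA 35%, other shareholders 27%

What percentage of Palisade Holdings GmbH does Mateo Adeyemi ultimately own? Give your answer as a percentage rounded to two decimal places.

22.40%

Mateo reaches Palisade along 2 paths.
Via Ardent: 10% × 54% = 5.4%.
Direct stake: 17% = 17%.
Total: 5.4% + 17% = 22.4%.
Rounded: 22.40%.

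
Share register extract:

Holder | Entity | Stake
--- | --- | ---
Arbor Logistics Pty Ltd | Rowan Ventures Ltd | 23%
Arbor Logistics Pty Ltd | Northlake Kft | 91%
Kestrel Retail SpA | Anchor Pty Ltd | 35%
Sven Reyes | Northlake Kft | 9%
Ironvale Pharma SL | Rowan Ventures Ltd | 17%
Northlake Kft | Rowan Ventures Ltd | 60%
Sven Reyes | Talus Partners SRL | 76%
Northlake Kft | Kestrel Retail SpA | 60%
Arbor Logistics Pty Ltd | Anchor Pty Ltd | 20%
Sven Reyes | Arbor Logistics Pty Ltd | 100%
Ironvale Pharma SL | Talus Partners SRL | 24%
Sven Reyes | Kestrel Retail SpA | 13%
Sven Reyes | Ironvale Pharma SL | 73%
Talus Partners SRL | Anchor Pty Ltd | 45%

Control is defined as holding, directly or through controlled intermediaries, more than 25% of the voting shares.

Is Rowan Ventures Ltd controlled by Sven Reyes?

Sven holds 100% of Arbor, so Sven controls Arbor.
Arbor and Sven together hold 91% + 9% = 100% of Northlake, so Sven controls Northlake.
Sven holds 73% of Ironvale, so Sven controls Ironvale.
Northlake and Arbor and Ironvale together hold 60% + 23% + 17% = 100% of Rowan, so Sven controls Rowan.

Yes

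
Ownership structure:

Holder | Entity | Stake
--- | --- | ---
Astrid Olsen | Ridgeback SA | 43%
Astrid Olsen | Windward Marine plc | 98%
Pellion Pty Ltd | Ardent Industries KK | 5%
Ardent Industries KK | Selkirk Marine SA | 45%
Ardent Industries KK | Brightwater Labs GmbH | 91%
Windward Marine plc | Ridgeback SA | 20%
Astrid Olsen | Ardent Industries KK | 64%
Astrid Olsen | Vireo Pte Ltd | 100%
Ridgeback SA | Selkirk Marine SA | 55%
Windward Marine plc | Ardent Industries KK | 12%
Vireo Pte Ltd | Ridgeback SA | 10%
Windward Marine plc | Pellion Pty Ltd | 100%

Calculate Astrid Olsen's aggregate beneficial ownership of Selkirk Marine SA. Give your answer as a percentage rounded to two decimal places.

Astrid reaches Selkirk along 6 paths.
Via Vireo → Ridgeback: 100% × 10% × 55% = 5.5%.
Via Windward → Ridgeback: 98% × 20% × 55% = 10.78%.
Via Ridgeback: 43% × 55% = 23.65%.
Via Windward → Ardent: 98% × 12% × 45% = 5.292%.
Via Ardent: 64% × 45% = 28.8%.
Via Windward → Pellion → Ardent: 98% × 100% × 5% × 45% = 2.205%.
Total: 5.5% + 10.78% + 23.65% + 5.292% + 28.8% + 2.205% = 76.227%.
Rounded: 76.23%.

76.23%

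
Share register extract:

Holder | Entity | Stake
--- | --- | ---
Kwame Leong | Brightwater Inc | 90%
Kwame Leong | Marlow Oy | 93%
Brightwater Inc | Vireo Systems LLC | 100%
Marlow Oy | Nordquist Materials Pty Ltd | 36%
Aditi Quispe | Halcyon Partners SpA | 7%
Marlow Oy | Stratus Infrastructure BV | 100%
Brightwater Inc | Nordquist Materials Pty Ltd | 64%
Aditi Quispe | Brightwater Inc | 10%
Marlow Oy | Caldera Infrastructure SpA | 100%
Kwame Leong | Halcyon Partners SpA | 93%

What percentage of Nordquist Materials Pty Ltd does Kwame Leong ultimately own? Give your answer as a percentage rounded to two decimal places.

91.08%

Kwame reaches Nordquist along 2 paths.
Via Brightwater: 90% × 64% = 57.6%.
Via Marlow: 93% × 36% = 33.48%.
Total: 57.6% + 33.48% = 91.08%.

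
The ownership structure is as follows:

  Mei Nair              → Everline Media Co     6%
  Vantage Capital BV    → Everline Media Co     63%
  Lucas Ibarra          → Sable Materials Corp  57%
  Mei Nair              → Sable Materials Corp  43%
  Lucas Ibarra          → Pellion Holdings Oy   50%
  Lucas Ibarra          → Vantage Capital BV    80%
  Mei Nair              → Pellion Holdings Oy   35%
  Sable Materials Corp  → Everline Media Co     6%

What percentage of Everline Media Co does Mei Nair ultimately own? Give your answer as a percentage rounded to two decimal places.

Mei reaches Everline along 2 paths.
Via Sable: 43% × 6% = 2.58%.
Direct stake: 6% = 6%.
Total: 2.58% + 6% = 8.58%.

8.58%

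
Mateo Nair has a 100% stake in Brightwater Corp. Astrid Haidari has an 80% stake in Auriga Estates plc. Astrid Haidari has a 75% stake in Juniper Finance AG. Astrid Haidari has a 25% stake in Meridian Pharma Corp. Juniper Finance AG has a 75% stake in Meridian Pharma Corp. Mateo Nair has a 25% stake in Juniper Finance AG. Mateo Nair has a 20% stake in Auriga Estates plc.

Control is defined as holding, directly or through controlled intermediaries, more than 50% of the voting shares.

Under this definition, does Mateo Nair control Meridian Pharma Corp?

Mateo holds 100% of Brightwater, so Mateo controls Brightwater.
Neither Mateo nor any entity Mateo controls holds any voting interest in Meridian.
So Mateo does not control Meridian.

No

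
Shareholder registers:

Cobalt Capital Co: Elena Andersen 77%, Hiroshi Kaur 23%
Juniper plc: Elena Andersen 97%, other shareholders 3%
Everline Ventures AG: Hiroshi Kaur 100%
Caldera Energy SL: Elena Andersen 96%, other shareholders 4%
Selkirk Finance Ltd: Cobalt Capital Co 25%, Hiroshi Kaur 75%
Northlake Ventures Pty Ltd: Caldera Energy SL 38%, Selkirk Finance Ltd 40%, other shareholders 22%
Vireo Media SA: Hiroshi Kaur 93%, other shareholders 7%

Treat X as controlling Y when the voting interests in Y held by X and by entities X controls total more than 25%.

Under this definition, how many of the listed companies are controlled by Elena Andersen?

Elena holds 77% of Cobalt, so Elena controls Cobalt.
Elena holds 97% of Juniper, so Elena controls Juniper.
Elena holds 96% of Caldera, so Elena controls Caldera.
Caldera holds 38% of Northlake, so Elena controls Northlake.
No other company's threshold is met.
Elena controls 4 companies.

4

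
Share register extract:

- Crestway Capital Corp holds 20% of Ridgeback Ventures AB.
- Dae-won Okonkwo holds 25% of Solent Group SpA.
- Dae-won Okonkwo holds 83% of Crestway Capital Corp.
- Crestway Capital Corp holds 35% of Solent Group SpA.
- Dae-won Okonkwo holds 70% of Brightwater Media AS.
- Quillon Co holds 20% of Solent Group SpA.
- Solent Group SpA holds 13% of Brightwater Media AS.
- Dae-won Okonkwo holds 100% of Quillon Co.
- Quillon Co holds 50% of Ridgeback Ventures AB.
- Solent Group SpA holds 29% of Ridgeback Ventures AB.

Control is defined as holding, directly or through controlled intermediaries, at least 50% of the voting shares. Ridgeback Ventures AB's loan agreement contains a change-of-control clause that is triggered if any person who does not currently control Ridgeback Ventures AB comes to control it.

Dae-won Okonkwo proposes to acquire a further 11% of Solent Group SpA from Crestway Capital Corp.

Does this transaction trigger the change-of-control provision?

No

The purchase adds only to Dae-won's holdings (Crestway's stake shrinks), so Dae-won is the only person who could newly come to control Ridgeback.
Dae-won holds 100% of Quillon, so Dae-won controls Quillon.
Dae-won holds 83% of Crestway, so Dae-won controls Crestway.
Quillon and Crestway and Dae-won together hold 20% + 35% + 25% = 80% of Solent, so Dae-won controls Solent.
Solent and Quillon and Crestway together hold 29% + 50% + 20% = 99% of Ridgeback, so Dae-won controls Ridgeback.
So Dae-won already controls Ridgeback before the transaction.
After the purchase, Dae-won's direct stake in Solent rises to 25% + 11% = 36%, and Crestway's stake falls to 24%.
Dae-won controlled Ridgeback already, so this is not a new person acquiring control; every other person's position is unchanged or reduced.
No new person acquires control, so the clause is not triggered.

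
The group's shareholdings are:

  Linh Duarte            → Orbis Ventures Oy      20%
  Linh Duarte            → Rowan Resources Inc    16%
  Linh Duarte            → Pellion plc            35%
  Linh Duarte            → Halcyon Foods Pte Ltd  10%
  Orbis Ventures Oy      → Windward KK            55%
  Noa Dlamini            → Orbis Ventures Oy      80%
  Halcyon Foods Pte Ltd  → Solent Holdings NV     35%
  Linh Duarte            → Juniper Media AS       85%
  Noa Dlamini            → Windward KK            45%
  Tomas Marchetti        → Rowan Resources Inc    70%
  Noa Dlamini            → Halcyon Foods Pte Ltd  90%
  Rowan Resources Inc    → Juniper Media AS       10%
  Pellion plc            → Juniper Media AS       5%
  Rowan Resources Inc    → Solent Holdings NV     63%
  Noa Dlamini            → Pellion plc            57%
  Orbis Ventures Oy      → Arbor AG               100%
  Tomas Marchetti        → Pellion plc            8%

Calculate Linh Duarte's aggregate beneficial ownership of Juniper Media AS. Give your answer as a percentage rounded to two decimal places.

Linh reaches Juniper along 3 paths.
Direct stake: 85% = 85%.
Via Pellion: 35% × 5% = 1.75%.
Via Rowan: 16% × 10% = 1.6%.
Total: 85% + 1.75% + 1.6% = 88.35%.

88.35%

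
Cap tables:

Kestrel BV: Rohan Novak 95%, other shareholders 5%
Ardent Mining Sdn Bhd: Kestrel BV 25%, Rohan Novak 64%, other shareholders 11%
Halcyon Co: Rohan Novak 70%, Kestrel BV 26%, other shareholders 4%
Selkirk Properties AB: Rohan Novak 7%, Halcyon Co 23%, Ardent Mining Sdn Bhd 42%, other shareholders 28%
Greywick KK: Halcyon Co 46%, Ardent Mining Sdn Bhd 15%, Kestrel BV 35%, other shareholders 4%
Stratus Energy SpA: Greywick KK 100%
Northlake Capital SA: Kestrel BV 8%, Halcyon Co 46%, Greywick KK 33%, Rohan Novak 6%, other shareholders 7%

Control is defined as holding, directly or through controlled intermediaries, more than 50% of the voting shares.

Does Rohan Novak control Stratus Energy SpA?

Rohan holds 95% of Kestrel, so Rohan controls Kestrel.
Kestrel and Rohan together hold 25% + 64% = 89% of Ardent, so Rohan controls Ardent.
Rohan and Kestrel together hold 70% + 26% = 96% of Halcyon, so Rohan controls Halcyon.
Halcyon and Ardent and Kestrel together hold 46% + 15% + 35% = 96% of Greywick, so Rohan controls Greywick.
Greywick holds 100% of Stratus, so Rohan controls Stratus.

Yes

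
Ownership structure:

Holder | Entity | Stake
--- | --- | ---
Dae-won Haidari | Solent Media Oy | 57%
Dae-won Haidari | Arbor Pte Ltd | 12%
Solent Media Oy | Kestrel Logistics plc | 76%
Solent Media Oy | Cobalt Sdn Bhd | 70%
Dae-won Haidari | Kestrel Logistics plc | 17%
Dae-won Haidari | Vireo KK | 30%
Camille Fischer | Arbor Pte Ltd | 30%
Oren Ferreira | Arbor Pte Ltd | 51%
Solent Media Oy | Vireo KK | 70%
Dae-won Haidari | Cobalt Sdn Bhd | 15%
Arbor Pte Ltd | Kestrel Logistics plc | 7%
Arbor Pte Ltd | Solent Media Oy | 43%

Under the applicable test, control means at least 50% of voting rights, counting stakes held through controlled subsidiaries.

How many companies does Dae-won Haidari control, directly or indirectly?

4

Dae-won holds 57% of Solent, so Dae-won controls Solent.
Dae-won and Solent together hold 15% + 70% = 85% of Cobalt, so Dae-won controls Cobalt.
Dae-won and Solent together hold 17% + 76% = 93% of Kestrel, so Dae-won controls Kestrel.
Dae-won and Solent together hold 30% + 70% = 100% of Vireo, so Dae-won controls Vireo.
No other company's threshold is met.
Dae-won controls 4 companies.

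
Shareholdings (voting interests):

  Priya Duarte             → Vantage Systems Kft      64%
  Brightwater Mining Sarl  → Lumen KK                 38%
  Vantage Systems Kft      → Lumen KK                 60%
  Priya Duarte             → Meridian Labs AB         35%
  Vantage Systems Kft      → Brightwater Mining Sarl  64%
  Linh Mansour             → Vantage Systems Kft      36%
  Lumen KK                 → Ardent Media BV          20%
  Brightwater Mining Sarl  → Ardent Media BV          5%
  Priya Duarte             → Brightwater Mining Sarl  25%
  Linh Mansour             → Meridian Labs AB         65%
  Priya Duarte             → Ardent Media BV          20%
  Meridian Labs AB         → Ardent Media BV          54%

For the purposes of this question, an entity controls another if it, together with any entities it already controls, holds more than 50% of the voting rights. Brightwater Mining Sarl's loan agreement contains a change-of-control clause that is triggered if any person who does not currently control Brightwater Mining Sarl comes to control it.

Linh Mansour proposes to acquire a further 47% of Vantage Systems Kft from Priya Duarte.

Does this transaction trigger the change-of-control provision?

The purchase adds only to Linh's holdings (Priya's stake shrinks), so Linh is the only person who could newly come to control Brightwater.
Linh holds 65% of Meridian, so Linh controls Meridian.
Meridian holds 54% of Ardent, so Linh controls Ardent.
Neither Linh nor any entity Linh controls holds any voting interest in Brightwater.
So before the transaction, Linh does not control Brightwater.
After the purchase, Linh's direct stake in Vantage rises to 36% + 47% = 83%, and Priya's stake falls to 17%.
Linh holds 83% of Vantage, so Linh controls Vantage.
Vantage holds 64% of Brightwater, so Linh controls Brightwater.
Linh did not control Brightwater before and does after, so the clause is triggered.

Yes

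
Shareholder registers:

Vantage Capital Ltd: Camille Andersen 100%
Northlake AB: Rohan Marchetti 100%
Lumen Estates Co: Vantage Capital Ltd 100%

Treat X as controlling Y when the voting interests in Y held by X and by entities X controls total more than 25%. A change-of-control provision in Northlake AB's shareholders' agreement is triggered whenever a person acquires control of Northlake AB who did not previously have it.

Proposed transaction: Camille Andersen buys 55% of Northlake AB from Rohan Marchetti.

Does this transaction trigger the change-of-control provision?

The purchase adds only to Camille's holdings (Rohan's stake shrinks), so Camille is the only person who could newly come to control Northlake.
Camille holds 100% of Vantage, so Camille controls Vantage.
Vantage holds 100% of Lumen, so Camille controls Lumen.
Neither Camille nor any entity Camille controls holds any voting interest in Northlake.
So before the transaction, Camille does not control Northlake.
After the purchase, Camille holds 55% of Northlake directly, and Rohan's stake falls to 45%.
Camille holds 55% of Northlake, so Camille controls Northlake.
Camille did not control Northlake before and does after, so the clause is triggered.

Yes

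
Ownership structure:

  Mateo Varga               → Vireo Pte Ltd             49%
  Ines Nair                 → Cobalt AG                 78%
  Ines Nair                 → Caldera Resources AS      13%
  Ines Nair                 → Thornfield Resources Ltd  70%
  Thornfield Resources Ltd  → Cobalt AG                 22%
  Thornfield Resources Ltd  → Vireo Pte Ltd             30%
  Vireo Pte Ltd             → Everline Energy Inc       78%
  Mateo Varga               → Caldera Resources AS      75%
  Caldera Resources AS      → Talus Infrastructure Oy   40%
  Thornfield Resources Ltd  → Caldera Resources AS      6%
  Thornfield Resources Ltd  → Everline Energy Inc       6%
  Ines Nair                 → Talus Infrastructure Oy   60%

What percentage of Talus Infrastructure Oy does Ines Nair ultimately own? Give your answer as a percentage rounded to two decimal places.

66.88%

Ines reaches Talus along 3 paths.
Via Thornfield → Caldera: 70% × 6% × 40% = 1.68%.
Via Caldera: 13% × 40% = 5.2%.
Direct stake: 60% = 60%.
Total: 1.68% + 5.2% + 60% = 66.88%.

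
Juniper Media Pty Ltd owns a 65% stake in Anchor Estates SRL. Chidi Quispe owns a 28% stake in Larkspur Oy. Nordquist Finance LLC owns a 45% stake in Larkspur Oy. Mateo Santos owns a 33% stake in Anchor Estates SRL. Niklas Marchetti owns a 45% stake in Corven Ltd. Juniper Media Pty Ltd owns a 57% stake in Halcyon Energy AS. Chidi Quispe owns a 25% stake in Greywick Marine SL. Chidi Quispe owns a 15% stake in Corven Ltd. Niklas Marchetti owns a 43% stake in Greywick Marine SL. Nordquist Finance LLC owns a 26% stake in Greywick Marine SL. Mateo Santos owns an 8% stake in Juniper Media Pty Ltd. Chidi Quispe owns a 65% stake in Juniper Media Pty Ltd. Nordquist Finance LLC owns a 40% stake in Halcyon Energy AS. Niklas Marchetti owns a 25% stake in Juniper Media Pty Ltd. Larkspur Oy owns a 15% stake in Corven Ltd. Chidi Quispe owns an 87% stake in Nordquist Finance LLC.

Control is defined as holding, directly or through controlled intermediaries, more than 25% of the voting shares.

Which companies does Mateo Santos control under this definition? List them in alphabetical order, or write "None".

Mateo holds 33% of Anchor, so Mateo controls Anchor.
No other company's threshold is met.

Anchor Estates SRL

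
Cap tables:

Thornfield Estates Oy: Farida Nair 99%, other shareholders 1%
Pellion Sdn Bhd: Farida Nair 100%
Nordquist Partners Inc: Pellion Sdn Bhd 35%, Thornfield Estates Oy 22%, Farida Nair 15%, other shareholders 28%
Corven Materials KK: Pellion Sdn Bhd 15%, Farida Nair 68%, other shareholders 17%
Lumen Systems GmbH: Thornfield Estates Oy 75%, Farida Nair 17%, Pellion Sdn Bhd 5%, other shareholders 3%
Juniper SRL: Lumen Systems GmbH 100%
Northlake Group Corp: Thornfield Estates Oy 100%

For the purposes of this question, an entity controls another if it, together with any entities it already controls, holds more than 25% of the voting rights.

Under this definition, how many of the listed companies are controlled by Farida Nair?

7

Farida holds 99% of Thornfield, so Farida controls Thornfield.
Farida holds 100% of Pellion, so Farida controls Pellion.
Pellion and Thornfield and Farida together hold 35% + 22% + 15% = 72% of Nordquist, so Farida controls Nordquist.
Pellion and Farida together hold 15% + 68% = 83% of Corven, so Farida controls Corven.
Thornfield and Farida and Pellion together hold 75% + 17% + 5% = 97% of Lumen, so Farida controls Lumen.
Lumen holds 100% of Juniper, so Farida controls Juniper.
Thornfield holds 100% of Northlake, so Farida controls Northlake.
Farida controls 7 companies.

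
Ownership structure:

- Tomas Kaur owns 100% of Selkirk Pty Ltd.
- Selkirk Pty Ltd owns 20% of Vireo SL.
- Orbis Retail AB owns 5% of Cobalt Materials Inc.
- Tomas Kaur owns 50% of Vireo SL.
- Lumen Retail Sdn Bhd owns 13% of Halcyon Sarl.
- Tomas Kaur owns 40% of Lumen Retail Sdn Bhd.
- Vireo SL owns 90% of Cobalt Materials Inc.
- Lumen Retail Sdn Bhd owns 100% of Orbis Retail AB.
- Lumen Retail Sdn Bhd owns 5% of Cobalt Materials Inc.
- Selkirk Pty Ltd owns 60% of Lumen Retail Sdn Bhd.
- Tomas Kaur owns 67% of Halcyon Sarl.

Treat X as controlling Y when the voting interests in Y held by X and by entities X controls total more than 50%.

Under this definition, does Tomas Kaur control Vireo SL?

Yes

Tomas holds 100% of Selkirk, so Tomas controls Selkirk.
Tomas and Selkirk together hold 50% + 20% = 70% of Vireo, so Tomas controls Vireo.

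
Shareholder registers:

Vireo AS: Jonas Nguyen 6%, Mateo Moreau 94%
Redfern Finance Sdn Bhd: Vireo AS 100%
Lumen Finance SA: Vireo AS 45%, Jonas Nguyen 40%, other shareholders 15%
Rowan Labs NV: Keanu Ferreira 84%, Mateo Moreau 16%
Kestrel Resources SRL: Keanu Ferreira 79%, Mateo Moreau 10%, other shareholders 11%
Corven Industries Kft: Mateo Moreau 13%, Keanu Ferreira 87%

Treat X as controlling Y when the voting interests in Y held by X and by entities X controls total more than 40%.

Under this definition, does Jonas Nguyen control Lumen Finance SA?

No

Jonas's largest direct stake is 40% in Lumen, which does not meet the threshold, so Jonas controls no company.
In Lumen, Jonas's side holds only 40%, not > 40%.
So Jonas does not control Lumen.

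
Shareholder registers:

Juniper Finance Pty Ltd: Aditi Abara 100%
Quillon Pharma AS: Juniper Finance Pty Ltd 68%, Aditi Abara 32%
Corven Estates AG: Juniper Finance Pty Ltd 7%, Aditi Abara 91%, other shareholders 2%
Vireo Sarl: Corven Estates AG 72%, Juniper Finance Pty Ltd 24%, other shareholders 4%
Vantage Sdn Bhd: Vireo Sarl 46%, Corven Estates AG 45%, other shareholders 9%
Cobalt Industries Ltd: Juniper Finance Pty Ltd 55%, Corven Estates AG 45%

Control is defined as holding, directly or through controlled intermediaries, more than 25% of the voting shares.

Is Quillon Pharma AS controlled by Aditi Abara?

Yes

Aditi holds 100% of Juniper, so Aditi controls Juniper.
Juniper and Aditi together hold 68% + 32% = 100% of Quillon, so Aditi controls Quillon.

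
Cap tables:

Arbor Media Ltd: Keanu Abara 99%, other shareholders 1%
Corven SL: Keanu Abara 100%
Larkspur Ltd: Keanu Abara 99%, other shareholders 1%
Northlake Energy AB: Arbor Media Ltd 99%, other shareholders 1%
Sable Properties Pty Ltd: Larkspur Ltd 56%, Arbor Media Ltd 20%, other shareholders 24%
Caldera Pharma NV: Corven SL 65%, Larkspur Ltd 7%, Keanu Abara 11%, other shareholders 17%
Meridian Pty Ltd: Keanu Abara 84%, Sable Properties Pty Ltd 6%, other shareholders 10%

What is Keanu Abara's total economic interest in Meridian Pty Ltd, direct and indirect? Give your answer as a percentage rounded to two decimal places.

Keanu reaches Meridian along 3 paths.
Direct stake: 84% = 84%.
Via Larkspur → Sable: 99% × 56% × 6% = 3.3264%.
Via Arbor → Sable: 99% × 20% × 6% = 1.188%.
Total: 84% + 3.3264% + 1.188% = 88.5144%.
Rounded: 88.51%.

88.51%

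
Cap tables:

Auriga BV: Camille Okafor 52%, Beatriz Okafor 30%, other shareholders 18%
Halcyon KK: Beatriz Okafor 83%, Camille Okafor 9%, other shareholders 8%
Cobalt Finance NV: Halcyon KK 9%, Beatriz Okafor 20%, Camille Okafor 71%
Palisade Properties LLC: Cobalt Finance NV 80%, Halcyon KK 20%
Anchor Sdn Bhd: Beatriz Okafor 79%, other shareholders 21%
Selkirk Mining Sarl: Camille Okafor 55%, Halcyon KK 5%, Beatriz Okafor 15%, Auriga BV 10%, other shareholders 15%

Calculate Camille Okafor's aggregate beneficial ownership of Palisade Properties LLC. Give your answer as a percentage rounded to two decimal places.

59.25%

Camille reaches Palisade along 3 paths.
Via Halcyon → Cobalt: 9% × 9% × 80% = 0.648%.
Via Cobalt: 71% × 80% = 56.8%.
Via Halcyon: 9% × 20% = 1.8%.
Total: 0.648% + 56.8% + 1.8% = 59.248%.
Rounded: 59.25%.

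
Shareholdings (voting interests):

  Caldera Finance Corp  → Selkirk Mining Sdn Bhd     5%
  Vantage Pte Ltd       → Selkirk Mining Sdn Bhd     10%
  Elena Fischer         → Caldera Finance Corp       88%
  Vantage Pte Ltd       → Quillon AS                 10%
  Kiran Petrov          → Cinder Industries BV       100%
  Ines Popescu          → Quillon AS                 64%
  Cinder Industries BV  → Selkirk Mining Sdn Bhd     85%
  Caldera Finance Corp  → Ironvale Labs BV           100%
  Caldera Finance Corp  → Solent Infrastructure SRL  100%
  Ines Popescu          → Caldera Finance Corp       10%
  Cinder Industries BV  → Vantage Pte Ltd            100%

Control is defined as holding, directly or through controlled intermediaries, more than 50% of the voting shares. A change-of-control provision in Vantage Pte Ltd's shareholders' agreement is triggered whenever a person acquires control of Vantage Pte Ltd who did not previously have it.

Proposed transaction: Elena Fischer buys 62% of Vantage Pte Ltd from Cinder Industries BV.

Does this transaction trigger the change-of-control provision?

The purchase adds only to Elena's holdings (Cinder's stake shrinks), so Elena is the only person who could newly come to control Vantage.
Elena holds 88% of Caldera, so Elena controls Caldera.
Caldera holds 100% of Solent, so Elena controls Solent.
Caldera holds 100% of Ironvale, so Elena controls Ironvale.
Neither Elena nor any entity Elena controls holds any voting interest in Vantage.
So before the transaction, Elena does not control Vantage.
After the purchase, Elena holds 62% of Vantage directly, and Cinder's stake falls to 38%.
Elena holds 62% of Vantage, so Elena controls Vantage.
Elena did not control Vantage before and does after, so the clause is triggered.

Yes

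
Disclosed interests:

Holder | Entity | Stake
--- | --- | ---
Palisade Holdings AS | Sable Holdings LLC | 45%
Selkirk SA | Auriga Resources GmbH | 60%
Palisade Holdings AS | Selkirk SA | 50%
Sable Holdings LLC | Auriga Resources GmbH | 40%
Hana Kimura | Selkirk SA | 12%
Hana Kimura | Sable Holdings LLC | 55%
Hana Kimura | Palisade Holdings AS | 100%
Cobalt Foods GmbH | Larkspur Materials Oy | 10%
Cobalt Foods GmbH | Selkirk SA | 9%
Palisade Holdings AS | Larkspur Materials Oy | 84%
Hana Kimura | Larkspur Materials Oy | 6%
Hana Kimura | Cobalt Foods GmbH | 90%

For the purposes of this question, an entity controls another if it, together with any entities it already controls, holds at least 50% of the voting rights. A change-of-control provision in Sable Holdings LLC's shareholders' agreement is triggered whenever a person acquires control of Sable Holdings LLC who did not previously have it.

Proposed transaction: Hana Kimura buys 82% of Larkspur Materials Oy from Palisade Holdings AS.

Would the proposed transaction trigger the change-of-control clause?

No

The purchase adds only to Hana's holdings (Palisade's stake shrinks), so Hana is the only person who could newly come to control Sable.
Hana holds 100% of Palisade, so Hana controls Palisade.
Palisade and Hana together hold 45% + 55% = 100% of Sable, so Hana controls Sable.
So Hana already controls Sable before the transaction.
After the purchase, Hana's direct stake in Larkspur rises to 6% + 82% = 88%, and Palisade's stake falls to 2%.
Hana controlled Sable already, so this is not a new person acquiring control; every other person's position is unchanged or reduced.
No new person acquires control, so the clause is not triggered.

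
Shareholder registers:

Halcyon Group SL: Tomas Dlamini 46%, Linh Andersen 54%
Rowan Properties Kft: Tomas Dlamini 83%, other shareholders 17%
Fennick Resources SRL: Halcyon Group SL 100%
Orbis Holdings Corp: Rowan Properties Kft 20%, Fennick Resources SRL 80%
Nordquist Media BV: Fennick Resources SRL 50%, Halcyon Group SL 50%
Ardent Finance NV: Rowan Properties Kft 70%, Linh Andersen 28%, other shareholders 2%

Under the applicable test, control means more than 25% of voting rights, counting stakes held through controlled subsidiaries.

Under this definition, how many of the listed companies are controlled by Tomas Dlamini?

6

Tomas holds 46% of Halcyon, so Tomas controls Halcyon.
Tomas holds 83% of Rowan, so Tomas controls Rowan.
Halcyon holds 100% of Fennick, so Tomas controls Fennick.
Rowan and Fennick together hold 20% + 80% = 100% of Orbis, so Tomas controls Orbis.
Fennick and Halcyon together hold 50% + 50% = 100% of Nordquist, so Tomas controls Nordquist.
Rowan holds 70% of Ardent, so Tomas controls Ardent.
Tomas controls 6 companies.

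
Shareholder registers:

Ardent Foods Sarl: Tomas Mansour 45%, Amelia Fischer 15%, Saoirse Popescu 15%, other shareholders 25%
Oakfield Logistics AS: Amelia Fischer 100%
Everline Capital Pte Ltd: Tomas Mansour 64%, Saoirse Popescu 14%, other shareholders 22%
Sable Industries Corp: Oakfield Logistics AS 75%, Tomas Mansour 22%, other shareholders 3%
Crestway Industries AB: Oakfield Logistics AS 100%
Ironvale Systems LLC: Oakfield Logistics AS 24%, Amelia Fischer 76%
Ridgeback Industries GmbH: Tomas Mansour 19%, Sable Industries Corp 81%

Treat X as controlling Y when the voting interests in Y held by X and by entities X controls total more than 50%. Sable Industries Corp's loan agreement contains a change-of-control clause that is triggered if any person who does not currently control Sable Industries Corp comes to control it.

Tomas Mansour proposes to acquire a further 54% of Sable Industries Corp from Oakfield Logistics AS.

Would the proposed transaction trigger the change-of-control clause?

The purchase adds only to Tomas's holdings (Oakfield's stake shrinks), so Tomas is the only person who could newly come to control Sable.
Tomas holds 64% of Everline, so Tomas controls Everline.
In Sable, Tomas's side holds only 22%, not > 50%.
So before the transaction, Tomas does not control Sable.
After the purchase, Tomas's direct stake in Sable rises to 22% + 54% = 76%, and Oakfield's stake falls to 21%.
Tomas holds 76% of Sable, so Tomas controls Sable.
Tomas did not control Sable before and does after, so the clause is triggered.

Yes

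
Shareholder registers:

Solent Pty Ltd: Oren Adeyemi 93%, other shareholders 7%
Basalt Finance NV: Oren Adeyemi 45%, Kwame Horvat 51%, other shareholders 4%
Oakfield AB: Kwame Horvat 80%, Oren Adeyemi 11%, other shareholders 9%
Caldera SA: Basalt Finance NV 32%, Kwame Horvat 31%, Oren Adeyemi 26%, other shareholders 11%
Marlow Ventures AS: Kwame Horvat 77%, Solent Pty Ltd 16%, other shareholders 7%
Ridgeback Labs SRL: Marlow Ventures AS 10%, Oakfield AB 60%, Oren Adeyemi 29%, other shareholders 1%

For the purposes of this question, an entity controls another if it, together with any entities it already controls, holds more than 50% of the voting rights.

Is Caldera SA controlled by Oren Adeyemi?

No

Oren holds 93% of Solent, so Oren controls Solent.
In Caldera, Oren's side holds only 26%, not > 50%.
So Oren does not control Caldera.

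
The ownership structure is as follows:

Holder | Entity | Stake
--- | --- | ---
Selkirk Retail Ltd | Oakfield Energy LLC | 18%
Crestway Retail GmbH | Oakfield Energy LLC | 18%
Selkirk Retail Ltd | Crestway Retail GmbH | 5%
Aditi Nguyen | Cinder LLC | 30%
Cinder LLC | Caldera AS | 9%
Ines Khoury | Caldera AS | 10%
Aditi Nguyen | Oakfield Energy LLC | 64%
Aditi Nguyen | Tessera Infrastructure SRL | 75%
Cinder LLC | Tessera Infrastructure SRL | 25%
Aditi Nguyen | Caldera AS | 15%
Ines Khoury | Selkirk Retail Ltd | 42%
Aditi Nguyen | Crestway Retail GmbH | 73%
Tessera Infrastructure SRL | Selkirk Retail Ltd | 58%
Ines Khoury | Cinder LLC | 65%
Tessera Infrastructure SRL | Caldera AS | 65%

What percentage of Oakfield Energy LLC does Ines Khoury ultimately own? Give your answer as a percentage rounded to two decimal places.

9.72%

Ines reaches Oakfield along 4 paths.
Via Cinder → Tessera → Selkirk: 65% × 25% × 58% × 18% = 1.6965%.
Via Selkirk: 42% × 18% = 7.56%.
Via Cinder → Tessera → Selkirk → Crestway: 65% × 25% × 58% × 5% × 18% = 0.084825%.
Via Selkirk → Crestway: 42% × 5% × 18% = 0.378%.
Total: 1.6965% + 7.56% + 0.084825% + 0.378% = 9.719325%.
Rounded: 9.72%.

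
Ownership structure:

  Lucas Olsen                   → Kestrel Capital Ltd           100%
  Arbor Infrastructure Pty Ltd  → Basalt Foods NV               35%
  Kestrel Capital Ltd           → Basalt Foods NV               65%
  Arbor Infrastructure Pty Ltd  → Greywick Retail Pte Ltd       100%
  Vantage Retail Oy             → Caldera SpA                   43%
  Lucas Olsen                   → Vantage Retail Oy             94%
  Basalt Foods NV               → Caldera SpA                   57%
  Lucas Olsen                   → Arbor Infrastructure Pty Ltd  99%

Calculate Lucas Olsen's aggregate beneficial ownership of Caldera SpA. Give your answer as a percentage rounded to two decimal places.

Lucas reaches Caldera along 3 paths.
Via Vantage: 94% × 43% = 40.42%.
Via Arbor → Basalt: 99% × 35% × 57% = 19.7505%.
Via Kestrel → Basalt: 100% × 65% × 57% = 37.05%.
Total: 40.42% + 19.7505% + 37.05% = 97.2205%.
Rounded: 97.22%.

97.22%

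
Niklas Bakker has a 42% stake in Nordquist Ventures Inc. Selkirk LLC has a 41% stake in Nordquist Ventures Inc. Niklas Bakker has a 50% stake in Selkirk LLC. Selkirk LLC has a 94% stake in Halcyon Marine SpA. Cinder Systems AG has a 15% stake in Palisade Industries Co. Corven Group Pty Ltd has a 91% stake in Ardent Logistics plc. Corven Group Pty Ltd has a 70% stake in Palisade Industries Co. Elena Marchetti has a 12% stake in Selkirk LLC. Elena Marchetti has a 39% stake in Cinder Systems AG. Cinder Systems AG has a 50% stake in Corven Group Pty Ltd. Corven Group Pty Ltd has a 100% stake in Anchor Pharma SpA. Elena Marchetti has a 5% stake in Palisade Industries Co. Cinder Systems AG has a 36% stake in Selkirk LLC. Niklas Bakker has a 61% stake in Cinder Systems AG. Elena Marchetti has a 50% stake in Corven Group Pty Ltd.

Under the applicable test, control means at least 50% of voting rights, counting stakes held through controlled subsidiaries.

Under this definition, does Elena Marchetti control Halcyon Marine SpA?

Elena holds 50% of Corven, so Elena controls Corven.
Corven holds 100% of Anchor, so Elena controls Anchor.
Corven holds 91% of Ardent, so Elena controls Ardent.
Corven and Elena together hold 70% + 5% = 75% of Palisade, so Elena controls Palisade.
Neither Elena nor any entity Elena controls holds any voting interest in Halcyon.
So Elena does not control Halcyon.

No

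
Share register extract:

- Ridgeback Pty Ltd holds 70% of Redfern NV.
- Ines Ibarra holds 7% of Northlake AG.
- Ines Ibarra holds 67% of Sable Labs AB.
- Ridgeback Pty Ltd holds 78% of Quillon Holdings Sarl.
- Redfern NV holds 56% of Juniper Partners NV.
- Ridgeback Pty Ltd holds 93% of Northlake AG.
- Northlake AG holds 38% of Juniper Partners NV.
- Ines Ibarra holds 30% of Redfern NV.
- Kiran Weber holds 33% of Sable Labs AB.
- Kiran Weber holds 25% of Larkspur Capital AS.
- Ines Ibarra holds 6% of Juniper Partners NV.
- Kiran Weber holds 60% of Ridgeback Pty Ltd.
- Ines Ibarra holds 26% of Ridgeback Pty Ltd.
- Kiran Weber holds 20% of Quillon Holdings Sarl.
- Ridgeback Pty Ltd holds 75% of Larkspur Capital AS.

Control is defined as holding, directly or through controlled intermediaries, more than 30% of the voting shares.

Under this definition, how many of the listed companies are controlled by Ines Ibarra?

1

Ines holds 67% of Sable, so Ines controls Sable.
No other company's threshold is met.
Ines controls 1 company.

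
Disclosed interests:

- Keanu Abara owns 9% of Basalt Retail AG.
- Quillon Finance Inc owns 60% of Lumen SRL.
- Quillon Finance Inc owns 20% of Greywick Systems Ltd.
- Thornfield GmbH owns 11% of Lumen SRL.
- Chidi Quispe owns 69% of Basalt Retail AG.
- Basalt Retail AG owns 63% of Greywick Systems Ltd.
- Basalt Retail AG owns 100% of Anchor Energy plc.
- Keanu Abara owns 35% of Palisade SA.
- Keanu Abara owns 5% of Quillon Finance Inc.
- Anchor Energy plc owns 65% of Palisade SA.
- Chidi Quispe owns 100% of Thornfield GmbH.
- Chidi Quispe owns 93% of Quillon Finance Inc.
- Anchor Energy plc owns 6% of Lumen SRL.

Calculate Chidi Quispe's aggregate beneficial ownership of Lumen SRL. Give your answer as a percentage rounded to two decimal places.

Chidi reaches Lumen along 3 paths.
Via Thornfield: 100% × 11% = 11%.
Via Quillon: 93% × 60% = 55.8%.
Via Basalt → Anchor: 69% × 100% × 6% = 4.14%.
Total: 11% + 55.8% + 4.14% = 70.94%.

70.94%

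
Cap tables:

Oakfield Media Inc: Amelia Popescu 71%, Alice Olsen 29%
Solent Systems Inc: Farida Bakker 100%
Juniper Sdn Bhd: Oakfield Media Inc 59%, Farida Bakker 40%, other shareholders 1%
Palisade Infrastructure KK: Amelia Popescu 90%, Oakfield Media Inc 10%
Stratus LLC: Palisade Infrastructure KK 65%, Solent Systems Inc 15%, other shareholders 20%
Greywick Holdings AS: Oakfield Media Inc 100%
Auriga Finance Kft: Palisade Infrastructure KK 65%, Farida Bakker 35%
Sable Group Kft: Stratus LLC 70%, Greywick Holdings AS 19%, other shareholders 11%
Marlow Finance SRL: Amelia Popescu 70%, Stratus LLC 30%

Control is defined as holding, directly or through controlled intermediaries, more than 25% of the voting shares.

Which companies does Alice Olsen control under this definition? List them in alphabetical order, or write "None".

Alice holds 29% of Oakfield, so Alice controls Oakfield.
Oakfield holds 59% of Juniper, so Alice controls Juniper.
Oakfield holds 100% of Greywick, so Alice controls Greywick.
No other company's threshold is met.

Greywick Holdings AS, Juniper Sdn Bhd, Oakfield Media Inc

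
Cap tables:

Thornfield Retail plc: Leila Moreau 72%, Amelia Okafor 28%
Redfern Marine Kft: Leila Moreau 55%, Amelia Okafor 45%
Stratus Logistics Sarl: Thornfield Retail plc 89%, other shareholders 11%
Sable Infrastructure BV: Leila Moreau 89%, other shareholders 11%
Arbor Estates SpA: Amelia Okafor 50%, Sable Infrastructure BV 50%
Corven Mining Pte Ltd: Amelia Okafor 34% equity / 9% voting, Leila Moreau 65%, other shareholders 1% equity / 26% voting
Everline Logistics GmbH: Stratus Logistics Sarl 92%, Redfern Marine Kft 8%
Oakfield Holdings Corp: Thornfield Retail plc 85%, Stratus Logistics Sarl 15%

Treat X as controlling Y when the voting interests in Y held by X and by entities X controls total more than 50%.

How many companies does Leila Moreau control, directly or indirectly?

7

Leila holds 72% of Thornfield, so Leila controls Thornfield.
Leila holds 55% of Redfern, so Leila controls Redfern.
Thornfield holds 89% of Stratus, so Leila controls Stratus.
Leila holds 89% of Sable, so Leila controls Sable.
Leila holds 65% of Corven, so Leila controls Corven.
Stratus and Redfern together hold 92% + 8% = 100% of Everline, so Leila controls Everline.
Thornfield and Stratus together hold 85% + 15% = 100% of Oakfield, so Leila controls Oakfield.
No other company's threshold is met.
Leila controls 7 companies.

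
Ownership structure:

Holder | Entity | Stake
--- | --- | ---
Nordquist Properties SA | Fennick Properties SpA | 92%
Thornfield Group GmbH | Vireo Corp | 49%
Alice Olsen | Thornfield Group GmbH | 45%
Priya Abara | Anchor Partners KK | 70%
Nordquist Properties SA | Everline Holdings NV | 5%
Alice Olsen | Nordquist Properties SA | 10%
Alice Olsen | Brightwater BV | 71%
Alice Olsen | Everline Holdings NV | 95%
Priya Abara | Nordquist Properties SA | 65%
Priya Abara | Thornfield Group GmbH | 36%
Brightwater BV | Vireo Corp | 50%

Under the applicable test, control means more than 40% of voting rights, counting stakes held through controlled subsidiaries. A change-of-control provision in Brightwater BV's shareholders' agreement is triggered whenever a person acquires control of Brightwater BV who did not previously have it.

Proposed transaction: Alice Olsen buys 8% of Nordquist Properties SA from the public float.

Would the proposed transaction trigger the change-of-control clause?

The purchase changes only Alice's holdings, so Alice is the only person who could newly come to control Brightwater.
Alice holds 71% of Brightwater, so Alice controls Brightwater.
So Alice already controls Brightwater before the transaction.
After the purchase, Alice's direct stake in Nordquist rises to 10% + 8% = 18%.
Alice controlled Brightwater already, so this is not a new person acquiring control; every other person's position is unchanged or reduced.
No new person acquires control, so the clause is not triggered.

No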